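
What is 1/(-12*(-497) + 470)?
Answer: 1/6434 ≈ 0.00015542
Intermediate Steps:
1/(-12*(-497) + 470) = 1/(5964 + 470) = 1/6434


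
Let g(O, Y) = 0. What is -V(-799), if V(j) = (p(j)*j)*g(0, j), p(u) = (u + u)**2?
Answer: 0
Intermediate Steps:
p(u) = 4*u**2 (p(u) = (2*u)**2 = 4*u**2)
V(j) = 0 (V(j) = ((4*j**2)*j)*0 = (4*j**3)*0 = 0)
-V(-799) = -1*0 = 0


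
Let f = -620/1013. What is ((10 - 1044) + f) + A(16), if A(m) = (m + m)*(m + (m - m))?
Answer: -529406/1013 ≈ -522.61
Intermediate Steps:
A(m) = 2*m² (A(m) = (2*m)*(m + 0) = (2*m)*m = 2*m²)
f = -620/1013 (f = -620*1/1013 = -620/1013 ≈ -0.61204)
((10 - 1044) + f) + A(16) = ((10 - 1044) - 620/1013) + 2*16² = (-1034 - 620/1013) + 2*256 = -1048062/1013 + 512 = -529406/1013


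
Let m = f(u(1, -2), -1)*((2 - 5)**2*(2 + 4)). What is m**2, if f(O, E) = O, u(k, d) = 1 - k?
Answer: 0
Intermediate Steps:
m = 0 (m = (1 - 1*1)*((2 - 5)**2*(2 + 4)) = (1 - 1)*((-3)**2*6) = 0*(9*6) = 0*54 = 0)
m**2 = 0**2 = 0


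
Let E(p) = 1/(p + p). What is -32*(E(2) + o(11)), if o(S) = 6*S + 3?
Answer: -2216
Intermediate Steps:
E(p) = 1/(2*p)
o(S) = 3 + 6*S
-32*(E(2) + o(11)) = -32*((½)/2 + (3 + 6*11)) = -32*((½)*(½) + (3 + 66)) = -32*(¼ + 69) = -32*277/4 = -2216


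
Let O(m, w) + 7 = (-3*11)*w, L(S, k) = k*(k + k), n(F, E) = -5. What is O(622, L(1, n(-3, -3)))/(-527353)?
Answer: 1657/527353 ≈ 0.0031421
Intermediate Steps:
L(S, k) = 2*k**2 (L(S, k) = k*(2*k) = 2*k**2)
O(m, w) = -7 - 33*w (O(m, w) = -7 + (-3*11)*w = -7 - 33*w)
O(622, L(1, n(-3, -3)))/(-527353) = (-7 - 66*(-5)**2)/(-527353) = (-7 - 66*25)*(-1/527353) = (-7 - 33*50)*(-1/527353) = (-7 - 1650)*(-1/527353) = -1657*(-1/527353) = 1657/527353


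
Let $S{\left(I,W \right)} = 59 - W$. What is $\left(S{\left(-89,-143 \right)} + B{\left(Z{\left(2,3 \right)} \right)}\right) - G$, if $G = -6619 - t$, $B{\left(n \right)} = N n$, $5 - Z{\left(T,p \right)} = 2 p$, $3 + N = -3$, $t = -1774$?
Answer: $5053$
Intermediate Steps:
$N = -6$ ($N = -3 - 3 = -6$)
$Z{\left(T,p \right)} = 5 - 2 p$
$B{\left(n \right)} = - 6 n$
$G = -4845$ ($G = -6619 - -1774 = -6619 + 1774 = -4845$)
$\left(S{\left(-89,-143 \right)} + B{\left(Z{\left(2,3 \right)} \right)}\right) - G = \left(\left(59 - -143\right) - 6 \left(5 - 6\right)\right) - -4845 = \left(\left(59 + 143\right) - 6 \left(5 - 6\right)\right) + 4845 = \left(202 - -6\right) + 4845 = \left(202 + 6\right) + 4845 = 208 + 4845 = 5053$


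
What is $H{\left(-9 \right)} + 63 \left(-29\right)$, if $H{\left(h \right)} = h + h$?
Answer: $-1845$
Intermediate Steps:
$H{\left(h \right)} = 2 h$
$H{\left(-9 \right)} + 63 \left(-29\right) = 2 \left(-9\right) + 63 \left(-29\right) = -18 - 1827 = -1845$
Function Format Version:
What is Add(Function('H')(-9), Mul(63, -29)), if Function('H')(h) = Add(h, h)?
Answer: -1845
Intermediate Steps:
Function('H')(h) = Mul(2, h)
Add(Function('H')(-9), Mul(63, -29)) = Add(Mul(2, -9), Mul(63, -29)) = Add(-18, -1827) = -1845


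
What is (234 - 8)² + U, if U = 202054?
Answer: 253130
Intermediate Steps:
(234 - 8)² + U = (234 - 8)² + 202054 = 226² + 202054 = 51076 + 202054 = 253130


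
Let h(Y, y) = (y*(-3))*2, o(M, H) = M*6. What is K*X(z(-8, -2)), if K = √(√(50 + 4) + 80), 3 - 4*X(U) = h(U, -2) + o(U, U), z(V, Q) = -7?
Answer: 33*√(80 + 3*√6)/4 ≈ 77.105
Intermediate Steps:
o(M, H) = 6*M
h(Y, y) = -6*y (h(Y, y) = -3*y*2 = -6*y)
X(U) = -9/4 - 3*U/2 (X(U) = ¾ - (-6*(-2) + 6*U)/4 = ¾ - (12 + 6*U)/4 = ¾ + (-3 - 3*U/2) = -9/4 - 3*U/2)
K = √(80 + 3*√6) (K = √(√54 + 80) = √(3*√6 + 80) = √(80 + 3*√6) ≈ 9.3460)
K*X(z(-8, -2)) = √(80 + 3*√6)*(-9/4 - 3/2*(-7)) = √(80 + 3*√6)*(-9/4 + 21/2) = √(80 + 3*√6)*(33/4) = 33*√(80 + 3*√6)/4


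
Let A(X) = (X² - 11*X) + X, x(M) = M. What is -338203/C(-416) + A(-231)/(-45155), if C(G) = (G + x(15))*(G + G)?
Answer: -3076834867/1369559360 ≈ -2.2466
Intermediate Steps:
C(G) = 2*G*(15 + G) (C(G) = (G + 15)*(G + G) = (15 + G)*(2*G) = 2*G*(15 + G))
A(X) = X² - 10*X
-338203/C(-416) + A(-231)/(-45155) = -338203*(-1/(832*(15 - 416))) - 231*(-10 - 231)/(-45155) = -338203/(2*(-416)*(-401)) - 231*(-241)*(-1/45155) = -338203/333632 + 55671*(-1/45155) = -338203*1/333632 - 5061/4105 = -338203/333632 - 5061/4105 = -3076834867/1369559360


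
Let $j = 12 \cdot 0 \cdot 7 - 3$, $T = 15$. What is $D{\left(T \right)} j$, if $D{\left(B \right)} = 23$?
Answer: $-69$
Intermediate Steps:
$j = -3$ ($j = 12 \cdot 0 - 3 = 0 - 3 = -3$)
$D{\left(T \right)} j = 23 \left(-3\right) = -69$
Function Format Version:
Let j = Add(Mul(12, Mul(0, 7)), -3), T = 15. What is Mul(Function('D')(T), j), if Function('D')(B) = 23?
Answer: -69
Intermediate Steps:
j = -3 (j = Add(Mul(12, 0), -3) = Add(0, -3) = -3)
Mul(Function('D')(T), j) = Mul(23, -3) = -69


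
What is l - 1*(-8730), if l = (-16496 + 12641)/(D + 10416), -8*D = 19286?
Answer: 279527910/32021 ≈ 8729.5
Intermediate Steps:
D = -9643/4 (D = -⅛*19286 = -9643/4 ≈ -2410.8)
l = -15420/32021 (l = (-16496 + 12641)/(-9643/4 + 10416) = -3855/32021/4 = -3855*4/32021 = -15420/32021 ≈ -0.48156)
l - 1*(-8730) = -15420/32021 - 1*(-8730) = -15420/32021 + 8730 = 279527910/32021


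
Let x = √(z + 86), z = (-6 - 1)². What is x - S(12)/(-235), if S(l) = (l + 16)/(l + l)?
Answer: 7/1410 + 3*√15 ≈ 11.624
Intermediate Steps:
S(l) = (16 + l)/(2*l) (S(l) = (16 + l)/((2*l)) = (16 + l)*(1/(2*l)) = (16 + l)/(2*l))
z = 49 (z = (-7)² = 49)
x = 3*√15 (x = √(49 + 86) = √135 = 3*√15 ≈ 11.619)
x - S(12)/(-235) = 3*√15 - (½)*(16 + 12)/12/(-235) = 3*√15 - (½)*(1/12)*28*(-1)/235 = 3*√15 - 7*(-1)/(6*235) = 3*√15 - 1*(-7/1410) = 3*√15 + 7/1410 = 7/1410 + 3*√15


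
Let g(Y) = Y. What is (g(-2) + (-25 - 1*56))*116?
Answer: -9628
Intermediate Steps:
(g(-2) + (-25 - 1*56))*116 = (-2 + (-25 - 1*56))*116 = (-2 + (-25 - 56))*116 = (-2 - 81)*116 = -83*116 = -9628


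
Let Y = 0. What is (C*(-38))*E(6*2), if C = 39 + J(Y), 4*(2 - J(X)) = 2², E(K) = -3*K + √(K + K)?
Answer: 54720 - 3040*√6 ≈ 47274.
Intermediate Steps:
E(K) = -3*K + √2*√K (E(K) = -3*K + √(2*K) = -3*K + √2*√K)
J(X) = 1 (J(X) = 2 - ¼*2² = 2 - ¼*4 = 2 - 1 = 1)
C = 40 (C = 39 + 1 = 40)
(C*(-38))*E(6*2) = (40*(-38))*(-18*2 + √2*√(6*2)) = -1520*(-3*12 + √2*√12) = -1520*(-36 + √2*(2*√3)) = -1520*(-36 + 2*√6) = 54720 - 3040*√6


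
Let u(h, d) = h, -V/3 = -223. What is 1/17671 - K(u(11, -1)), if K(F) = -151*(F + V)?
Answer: 1814458281/17671 ≈ 1.0268e+5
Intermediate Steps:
V = 669 (V = -3*(-223) = 669)
K(F) = -101019 - 151*F (K(F) = -151*(F + 669) = -151*(669 + F) = -101019 - 151*F)
1/17671 - K(u(11, -1)) = 1/17671 - (-101019 - 151*11) = 1/17671 - (-101019 - 1661) = 1/17671 - 1*(-102680) = 1/17671 + 102680 = 1814458281/17671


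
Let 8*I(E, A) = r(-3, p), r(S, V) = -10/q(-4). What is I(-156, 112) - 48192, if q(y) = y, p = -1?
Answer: -771067/16 ≈ -48192.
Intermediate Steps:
r(S, V) = 5/2 (r(S, V) = -10/(-4) = -10*(-¼) = 5/2)
I(E, A) = 5/16 (I(E, A) = (⅛)*(5/2) = 5/16)
I(-156, 112) - 48192 = 5/16 - 48192 = -771067/16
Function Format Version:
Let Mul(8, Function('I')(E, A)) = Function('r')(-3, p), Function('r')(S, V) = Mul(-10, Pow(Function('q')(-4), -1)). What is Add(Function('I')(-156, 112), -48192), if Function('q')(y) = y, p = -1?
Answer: Rational(-771067, 16) ≈ -48192.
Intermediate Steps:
Function('r')(S, V) = Rational(5, 2) (Function('r')(S, V) = Mul(-10, Pow(-4, -1)) = Mul(-10, Rational(-1, 4)) = Rational(5, 2))
Function('I')(E, A) = Rational(5, 16) (Function('I')(E, A) = Mul(Rational(1, 8), Rational(5, 2)) = Rational(5, 16))
Add(Function('I')(-156, 112), -48192) = Add(Rational(5, 16), -48192) = Rational(-771067, 16)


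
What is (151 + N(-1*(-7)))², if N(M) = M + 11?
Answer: 28561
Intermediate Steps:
N(M) = 11 + M
(151 + N(-1*(-7)))² = (151 + (11 - 1*(-7)))² = (151 + (11 + 7))² = (151 + 18)² = 169² = 28561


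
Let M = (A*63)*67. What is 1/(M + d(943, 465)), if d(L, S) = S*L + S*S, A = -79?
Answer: 1/321261 ≈ 3.1127e-6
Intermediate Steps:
d(L, S) = S² + L*S (d(L, S) = L*S + S² = S² + L*S)
M = -333459 (M = -79*63*67 = -4977*67 = -333459)
1/(M + d(943, 465)) = 1/(-333459 + 465*(943 + 465)) = 1/(-333459 + 465*1408) = 1/(-333459 + 654720) = 1/321261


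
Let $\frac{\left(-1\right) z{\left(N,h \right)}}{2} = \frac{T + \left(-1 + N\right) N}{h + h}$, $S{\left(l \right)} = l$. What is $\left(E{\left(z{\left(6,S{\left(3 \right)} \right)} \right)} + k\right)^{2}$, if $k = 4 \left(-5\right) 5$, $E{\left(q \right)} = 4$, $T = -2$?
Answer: $9216$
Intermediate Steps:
$z{\left(N,h \right)} = - \frac{-2 + N \left(-1 + N\right)}{h}$ ($z{\left(N,h \right)} = - 2 \frac{-2 + \left(-1 + N\right) N}{h + h} = - 2 \frac{-2 + N \left(-1 + N\right)}{2 h} = - \frac{-2 + N \left(-1 + N\right)}{h}$)
$k = -100$ ($k = \left(-20\right) 5 = -100$)
$\left(E{\left(z{\left(6,S{\left(3 \right)} \right)} \right)} + k\right)^{2} = \left(4 - 100\right)^{2} = \left(-96\right)^{2} = 9216$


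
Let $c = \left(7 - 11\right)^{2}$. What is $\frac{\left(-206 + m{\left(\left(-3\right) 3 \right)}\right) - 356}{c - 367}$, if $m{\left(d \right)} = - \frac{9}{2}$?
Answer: $\frac{1133}{702} \approx 1.614$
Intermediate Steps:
$c = 16$ ($c = \left(-4\right)^{2} = 16$)
$m{\left(d \right)} = - \frac{9}{2}$ ($m{\left(d \right)} = \left(-9\right) \frac{1}{2} = - \frac{9}{2}$)
$\frac{\left(-206 + m{\left(\left(-3\right) 3 \right)}\right) - 356}{c - 367} = \frac{\left(-206 - \frac{9}{2}\right) - 356}{16 - 367} = \frac{- \frac{421}{2} - 356}{-351} = \left(- \frac{1133}{2}\right) \left(- \frac{1}{351}\right) = \frac{1133}{702}$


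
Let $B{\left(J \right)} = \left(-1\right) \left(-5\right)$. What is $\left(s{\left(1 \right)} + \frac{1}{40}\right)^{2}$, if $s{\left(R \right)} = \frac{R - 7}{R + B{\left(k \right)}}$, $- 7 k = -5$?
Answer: $\frac{1521}{1600} \approx 0.95062$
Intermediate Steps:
$k = \frac{5}{7}$ ($k = \left(- \frac{1}{7}\right) \left(-5\right) = \frac{5}{7} \approx 0.71429$)
$B{\left(J \right)} = 5$
$s{\left(R \right)} = \frac{-7 + R}{5 + R}$ ($s{\left(R \right)} = \frac{R - 7}{R + 5} = \frac{-7 + R}{5 + R}$)
$\left(s{\left(1 \right)} + \frac{1}{40}\right)^{2} = \left(\frac{-7 + 1}{5 + 1} + \frac{1}{40}\right)^{2} = \left(\frac{1}{6} \left(-6\right) + \frac{1}{40}\right)^{2} = \left(-1 + \frac{1}{40}\right)^{2} = \left(- \frac{39}{40}\right)^{2} = \frac{1521}{1600}$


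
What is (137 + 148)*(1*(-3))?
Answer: -855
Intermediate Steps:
(137 + 148)*(1*(-3)) = 285*(-3) = -855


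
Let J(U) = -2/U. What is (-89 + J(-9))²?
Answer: 638401/81 ≈ 7881.5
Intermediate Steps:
(-89 + J(-9))² = (-89 - 2/(-9))² = (-89 - 2*(-⅑))² = (-89 + 2/9)² = (-799/9)² = 638401/81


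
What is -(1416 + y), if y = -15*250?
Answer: 2334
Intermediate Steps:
y = -3750
-(1416 + y) = -(1416 - 3750) = -1*(-2334) = 2334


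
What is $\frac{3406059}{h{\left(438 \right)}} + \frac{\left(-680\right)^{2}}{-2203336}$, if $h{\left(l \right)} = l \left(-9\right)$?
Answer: $- \frac{360751403}{417414} \approx -864.25$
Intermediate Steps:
$h{\left(l \right)} = - 9 l$
$\frac{3406059}{h{\left(438 \right)}} + \frac{\left(-680\right)^{2}}{-2203336} = \frac{3406059}{\left(-9\right) 438} + \frac{\left(-680\right)^{2}}{-2203336} = \frac{3406059}{-3942} + 462400 \left(- \frac{1}{2203336}\right) = 3406059 \left(- \frac{1}{3942}\right) - \frac{200}{953} = - \frac{378451}{438} - \frac{200}{953} = - \frac{360751403}{417414}$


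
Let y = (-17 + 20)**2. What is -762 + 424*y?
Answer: 3054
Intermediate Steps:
y = 9 (y = 3**2 = 9)
-762 + 424*y = -762 + 424*9 = -762 + 3816 = 3054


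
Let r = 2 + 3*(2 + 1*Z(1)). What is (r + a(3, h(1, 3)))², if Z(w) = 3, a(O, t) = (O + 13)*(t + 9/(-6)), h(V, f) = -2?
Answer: 1521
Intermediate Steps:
a(O, t) = (13 + O)*(-3/2 + t) (a(O, t) = (13 + O)*(t + 9*(-⅙)) = (13 + O)*(t - 3/2) = (13 + O)*(-3/2 + t))
r = 17 (r = 2 + 3*(2 + 1*3) = 2 + 3*(2 + 3) = 2 + 3*5 = 2 + 15 = 17)
(r + a(3, h(1, 3)))² = (17 + (-39/2 + 13*(-2) - 3/2*3 + 3*(-2)))² = (17 + (-39/2 - 26 - 9/2 - 6))² = (17 - 56)² = (-39)² = 1521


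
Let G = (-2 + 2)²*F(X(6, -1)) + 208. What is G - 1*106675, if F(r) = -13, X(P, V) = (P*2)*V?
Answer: -106467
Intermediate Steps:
X(P, V) = 2*P*V (X(P, V) = (2*P)*V = 2*P*V)
G = 208 (G = (-2 + 2)²*(-13) + 208 = 0²*(-13) + 208 = 0*(-13) + 208 = 0 + 208 = 208)
G - 1*106675 = 208 - 1*106675 = 208 - 106675 = -106467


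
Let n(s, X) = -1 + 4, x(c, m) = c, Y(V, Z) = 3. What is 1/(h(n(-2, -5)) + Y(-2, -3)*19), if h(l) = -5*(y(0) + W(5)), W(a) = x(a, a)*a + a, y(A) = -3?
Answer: -1/78 ≈ -0.012821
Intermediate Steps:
W(a) = a + a**2 (W(a) = a*a + a = a**2 + a = a + a**2)
n(s, X) = 3
h(l) = -135 (h(l) = -5*(-3 + 5*(1 + 5)) = -5*(-3 + 5*6) = -5*(-3 + 30) = -5*27 = -135)
1/(h(n(-2, -5)) + Y(-2, -3)*19) = 1/(-135 + 3*19) = 1/(-135 + 57) = 1/(-78) = -1/78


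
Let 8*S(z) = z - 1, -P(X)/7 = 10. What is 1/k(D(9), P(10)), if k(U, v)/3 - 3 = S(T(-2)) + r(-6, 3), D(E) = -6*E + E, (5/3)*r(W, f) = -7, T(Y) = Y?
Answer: -40/189 ≈ -0.21164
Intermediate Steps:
P(X) = -70 (P(X) = -7*10 = -70)
r(W, f) = -21/5 (r(W, f) = (⅗)*(-7) = -21/5)
S(z) = -⅛ + z/8 (S(z) = (z - 1)/8 = (-1 + z)/8 = -⅛ + z/8)
D(E) = -5*E
k(U, v) = -189/40 (k(U, v) = 9 + 3*((-⅛ + (⅛)*(-2)) - 21/5) = 9 + 3*((-⅛ - ¼) - 21/5) = 9 + 3*(-3/8 - 21/5) = 9 + 3*(-183/40) = 9 - 549/40 = -189/40)
1/k(D(9), P(10)) = 1/(-189/40) = -40/189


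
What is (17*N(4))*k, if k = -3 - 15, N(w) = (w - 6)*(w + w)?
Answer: 4896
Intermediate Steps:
N(w) = 2*w*(-6 + w) (N(w) = (-6 + w)*(2*w) = 2*w*(-6 + w))
k = -18
(17*N(4))*k = (17*(2*4*(-6 + 4)))*(-18) = (17*(2*4*(-2)))*(-18) = (17*(-16))*(-18) = -272*(-18) = 4896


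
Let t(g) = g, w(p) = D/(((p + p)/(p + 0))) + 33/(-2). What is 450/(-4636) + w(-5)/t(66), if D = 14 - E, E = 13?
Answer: -25969/76494 ≈ -0.33949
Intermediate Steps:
D = 1 (D = 14 - 1*13 = 14 - 13 = 1)
w(p) = -16 (w(p) = 1/((p + p)/(p + 0)) + 33/(-2) = 1/((2*p)/p) + 33*(-½) = 1/2 - 33/2 = 1*(½) - 33/2 = ½ - 33/2 = -16)
450/(-4636) + w(-5)/t(66) = 450/(-4636) - 16/66 = 450*(-1/4636) - 16*1/66 = -225/2318 - 8/33 = -25969/76494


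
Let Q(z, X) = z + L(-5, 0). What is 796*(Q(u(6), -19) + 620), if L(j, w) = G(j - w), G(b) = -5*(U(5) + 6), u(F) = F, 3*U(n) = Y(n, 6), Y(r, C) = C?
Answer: 466456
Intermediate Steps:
U(n) = 2 (U(n) = (⅓)*6 = 2)
G(b) = -40 (G(b) = -5*(2 + 6) = -5*8 = -40)
L(j, w) = -40
Q(z, X) = -40 + z (Q(z, X) = z - 40 = -40 + z)
796*(Q(u(6), -19) + 620) = 796*((-40 + 6) + 620) = 796*(-34 + 620) = 796*586 = 466456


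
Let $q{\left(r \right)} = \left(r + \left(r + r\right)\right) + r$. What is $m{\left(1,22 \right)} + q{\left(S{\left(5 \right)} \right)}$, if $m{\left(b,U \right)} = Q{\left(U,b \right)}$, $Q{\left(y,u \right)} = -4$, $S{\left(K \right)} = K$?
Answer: $16$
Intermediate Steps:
$m{\left(b,U \right)} = -4$
$q{\left(r \right)} = 4 r$ ($q{\left(r \right)} = \left(r + 2 r\right) + r = 3 r + r = 4 r$)
$m{\left(1,22 \right)} + q{\left(S{\left(5 \right)} \right)} = -4 + 4 \cdot 5 = -4 + 20 = 16$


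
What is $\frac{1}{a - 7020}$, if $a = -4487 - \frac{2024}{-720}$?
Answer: $- \frac{90}{1035377} \approx -8.6925 \cdot 10^{-5}$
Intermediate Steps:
$a = - \frac{403577}{90}$ ($a = -4487 - 2024 \left(- \frac{1}{720}\right) = -4487 - - \frac{253}{90} = -4487 + \frac{253}{90} = - \frac{403577}{90} \approx -4484.2$)
$\frac{1}{a - 7020} = \frac{1}{- \frac{403577}{90} - 7020} = \frac{1}{- \frac{1035377}{90}} = - \frac{90}{1035377}$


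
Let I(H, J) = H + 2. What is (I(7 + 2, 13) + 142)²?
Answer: 23409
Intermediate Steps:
I(H, J) = 2 + H
(I(7 + 2, 13) + 142)² = ((2 + (7 + 2)) + 142)² = ((2 + 9) + 142)² = (11 + 142)² = 153² = 23409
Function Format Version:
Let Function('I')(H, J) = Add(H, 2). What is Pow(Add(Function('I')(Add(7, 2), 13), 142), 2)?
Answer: 23409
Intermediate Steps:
Function('I')(H, J) = Add(2, H)
Pow(Add(Function('I')(Add(7, 2), 13), 142), 2) = Pow(Add(Add(2, Add(7, 2)), 142), 2) = Pow(Add(Add(2, 9), 142), 2) = Pow(Add(11, 142), 2) = Pow(153, 2) = 23409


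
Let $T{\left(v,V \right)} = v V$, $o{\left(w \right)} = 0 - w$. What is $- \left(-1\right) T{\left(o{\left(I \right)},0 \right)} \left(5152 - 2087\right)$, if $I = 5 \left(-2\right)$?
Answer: $0$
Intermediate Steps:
$I = -10$
$o{\left(w \right)} = - w$
$T{\left(v,V \right)} = V v$
$- \left(-1\right) T{\left(o{\left(I \right)},0 \right)} \left(5152 - 2087\right) = - \left(-1\right) 0 \left(\left(-1\right) \left(-10\right)\right) \left(5152 - 2087\right) = - \left(-1\right) 0 \cdot 10 \left(5152 - 2087\right) = - \left(-1\right) 0 \cdot 3065 = - \left(-1\right) 0 = \left(-1\right) 0 = 0$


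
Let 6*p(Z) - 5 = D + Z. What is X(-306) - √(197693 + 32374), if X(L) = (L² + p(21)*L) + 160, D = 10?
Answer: 91960 - 3*√25563 ≈ 91480.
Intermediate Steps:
p(Z) = 5/2 + Z/6 (p(Z) = ⅚ + (10 + Z)/6 = ⅚ + (5/3 + Z/6) = 5/2 + Z/6)
X(L) = 160 + L² + 6*L (X(L) = (L² + (5/2 + (⅙)*21)*L) + 160 = (L² + (5/2 + 7/2)*L) + 160 = (L² + 6*L) + 160 = 160 + L² + 6*L)
X(-306) - √(197693 + 32374) = (160 + (-306)² + 6*(-306)) - √(197693 + 32374) = (160 + 93636 - 1836) - √230067 = 91960 - 3*√25563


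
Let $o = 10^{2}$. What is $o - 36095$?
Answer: $-35995$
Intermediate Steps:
$o = 100$
$o - 36095 = 100 - 36095 = -35995$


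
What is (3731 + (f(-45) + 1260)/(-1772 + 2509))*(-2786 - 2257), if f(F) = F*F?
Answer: -13883540376/737 ≈ -1.8838e+7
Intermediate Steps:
f(F) = F²
(3731 + (f(-45) + 1260)/(-1772 + 2509))*(-2786 - 2257) = (3731 + ((-45)² + 1260)/(-1772 + 2509))*(-2786 - 2257) = (3731 + (2025 + 1260)/737)*(-5043) = (3731 + 3285*(1/737))*(-5043) = (3731 + 3285/737)*(-5043) = (2753032/737)*(-5043) = -13883540376/737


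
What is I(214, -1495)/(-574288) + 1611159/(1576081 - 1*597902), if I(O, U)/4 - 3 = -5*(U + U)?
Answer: 216690609361/140439115388 ≈ 1.5429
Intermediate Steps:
I(O, U) = 12 - 40*U (I(O, U) = 12 + 4*(-5*(U + U)) = 12 + 4*(-10*U) = 12 - 40*U)
I(214, -1495)/(-574288) + 1611159/(1576081 - 1*597902) = (12 - 40*(-1495))/(-574288) + 1611159/(1576081 - 1*597902) = (12 + 59800)*(-1/574288) + 1611159/(1576081 - 597902) = 59812*(-1/574288) + 1611159/978179 = -14953/143572 + 1611159*(1/978179) = -14953/143572 + 1611159/978179 = 216690609361/140439115388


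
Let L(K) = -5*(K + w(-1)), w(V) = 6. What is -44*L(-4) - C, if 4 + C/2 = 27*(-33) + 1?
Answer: 2228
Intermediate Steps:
L(K) = -30 - 5*K (L(K) = -5*(K + 6) = -5*(6 + K) = -30 - 5*K)
C = -1788 (C = -8 + 2*(27*(-33) + 1) = -8 + 2*(-891 + 1) = -8 + 2*(-890) = -8 - 1780 = -1788)
-44*L(-4) - C = -44*(-30 - 5*(-4)) - 1*(-1788) = -44*(-30 + 20) + 1788 = -44*(-10) + 1788 = 440 + 1788 = 2228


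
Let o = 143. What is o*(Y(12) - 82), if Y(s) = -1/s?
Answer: -140855/12 ≈ -11738.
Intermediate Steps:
o*(Y(12) - 82) = 143*(-1/12 - 82) = 143*(-985/12) = -140855/12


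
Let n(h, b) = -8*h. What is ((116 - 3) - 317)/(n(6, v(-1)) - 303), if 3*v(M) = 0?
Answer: 68/117 ≈ 0.58120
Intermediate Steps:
v(M) = 0 (v(M) = (1/3)*0 = 0)
((116 - 3) - 317)/(n(6, v(-1)) - 303) = ((116 - 3) - 317)/(-8*6 - 303) = (113 - 317)/(-48 - 303) = -204/(-351) = -204*(-1/351) = 68/117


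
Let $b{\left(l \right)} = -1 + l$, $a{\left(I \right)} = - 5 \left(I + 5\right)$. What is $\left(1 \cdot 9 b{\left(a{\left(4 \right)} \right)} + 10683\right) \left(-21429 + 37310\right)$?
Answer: $163081989$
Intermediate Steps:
$a{\left(I \right)} = -25 - 5 I$ ($a{\left(I \right)} = - 5 \left(5 + I\right) = -25 - 5 I$)
$\left(1 \cdot 9 b{\left(a{\left(4 \right)} \right)} + 10683\right) \left(-21429 + 37310\right) = \left(1 \cdot 9 \left(-1 - 45\right) + 10683\right) \left(-21429 + 37310\right) = \left(9 \left(-1 - 45\right) + 10683\right) 15881 = \left(9 \left(-46\right) + 10683\right) 15881 = \left(-414 + 10683\right) 15881 = 10269 \cdot 15881 = 163081989$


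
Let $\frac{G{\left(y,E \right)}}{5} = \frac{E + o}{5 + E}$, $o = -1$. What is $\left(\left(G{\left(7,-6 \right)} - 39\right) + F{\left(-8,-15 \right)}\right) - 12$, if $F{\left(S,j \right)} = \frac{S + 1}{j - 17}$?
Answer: $- \frac{505}{32} \approx -15.781$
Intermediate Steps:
$G{\left(y,E \right)} = \frac{5 \left(-1 + E\right)}{5 + E}$ ($G{\left(y,E \right)} = 5 \frac{E - 1}{5 + E} = 5 \frac{-1 + E}{5 + E} = \frac{5 \left(-1 + E\right)}{5 + E}$)
$F{\left(S,j \right)} = \frac{1 + S}{-17 + j}$
$\left(\left(G{\left(7,-6 \right)} - 39\right) + F{\left(-8,-15 \right)}\right) - 12 = \left(\left(\frac{5 \left(-1 - 6\right)}{5 - 6} - 39\right) + \frac{1 - 8}{-17 - 15}\right) - 12 = \left(\left(5 \frac{1}{-1} \left(-7\right) - 39\right) + \frac{1}{-32} \left(-7\right)\right) - 12 = \left(\left(5 \left(-1\right) \left(-7\right) - 39\right) - - \frac{7}{32}\right) - 12 = \left(\left(35 - 39\right) + \frac{7}{32}\right) - 12 = \left(-4 + \frac{7}{32}\right) - 12 = - \frac{121}{32} - 12 = - \frac{505}{32}$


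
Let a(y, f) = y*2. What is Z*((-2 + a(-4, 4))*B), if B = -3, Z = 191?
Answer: 5730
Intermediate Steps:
a(y, f) = 2*y
Z*((-2 + a(-4, 4))*B) = 191*((-2 + 2*(-4))*(-3)) = 191*((-2 - 8)*(-3)) = 191*(-10*(-3)) = 191*30 = 5730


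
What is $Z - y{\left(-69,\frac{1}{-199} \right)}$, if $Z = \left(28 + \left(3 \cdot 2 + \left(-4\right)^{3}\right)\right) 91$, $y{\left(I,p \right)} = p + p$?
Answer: $- \frac{543268}{199} \approx -2730.0$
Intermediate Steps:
$y{\left(I,p \right)} = 2 p$
$Z = -2730$ ($Z = \left(28 + \left(6 - 64\right)\right) 91 = \left(28 - 58\right) 91 = \left(-30\right) 91 = -2730$)
$Z - y{\left(-69,\frac{1}{-199} \right)} = -2730 - \frac{2}{-199} = -2730 - 2 \left(- \frac{1}{199}\right) = -2730 - - \frac{2}{199} = -2730 + \frac{2}{199} = - \frac{543268}{199}$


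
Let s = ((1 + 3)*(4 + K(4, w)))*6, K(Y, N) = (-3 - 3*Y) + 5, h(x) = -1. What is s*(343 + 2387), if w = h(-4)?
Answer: -393120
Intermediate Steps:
w = -1
K(Y, N) = 2 - 3*Y
s = -144 (s = ((1 + 3)*(4 + (2 - 3*4)))*6 = (4*(4 + (2 - 12)))*6 = (4*(4 - 10))*6 = (4*(-6))*6 = -24*6 = -144)
s*(343 + 2387) = -144*(343 + 2387) = -144*2730 = -393120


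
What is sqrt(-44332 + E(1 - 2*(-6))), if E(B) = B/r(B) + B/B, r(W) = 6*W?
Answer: I*sqrt(1595910)/6 ≈ 210.55*I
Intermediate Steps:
E(B) = 7/6 (E(B) = B/((6*B)) + B/B = B*(1/(6*B)) + 1 = 1/6 + 1 = 7/6)
sqrt(-44332 + E(1 - 2*(-6))) = sqrt(-44332 + 7/6) = sqrt(-265985/6) = I*sqrt(1595910)/6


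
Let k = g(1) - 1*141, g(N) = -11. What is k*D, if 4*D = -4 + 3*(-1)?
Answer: 266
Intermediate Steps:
D = -7/4 (D = (-4 + 3*(-1))/4 = (-4 - 3)/4 = (¼)*(-7) = -7/4 ≈ -1.7500)
k = -152 (k = -11 - 1*141 = -11 - 141 = -152)
k*D = -152*(-7/4) = 266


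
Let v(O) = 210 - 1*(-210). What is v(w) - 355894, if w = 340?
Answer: -355474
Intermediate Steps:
v(O) = 420 (v(O) = 210 + 210 = 420)
v(w) - 355894 = 420 - 355894 = -355474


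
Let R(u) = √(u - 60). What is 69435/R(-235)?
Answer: -13887*I*√295/59 ≈ -4042.7*I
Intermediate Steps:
R(u) = √(-60 + u)
69435/R(-235) = 69435/(√(-60 - 235)) = 69435/(√(-295)) = 69435/((I*√295)) = 69435*(-I*√295/295) = -13887*I*√295/59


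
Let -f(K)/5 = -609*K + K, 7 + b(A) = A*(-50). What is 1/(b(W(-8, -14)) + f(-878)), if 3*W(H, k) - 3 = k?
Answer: -3/8006831 ≈ -3.7468e-7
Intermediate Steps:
W(H, k) = 1 + k/3
b(A) = -7 - 50*A (b(A) = -7 + A*(-50) = -7 - 50*A)
f(K) = 3040*K (f(K) = -5*(-609*K + K) = -(-3040)*K = 3040*K)
1/(b(W(-8, -14)) + f(-878)) = 1/((-7 - 50*(1 + (1/3)*(-14))) + 3040*(-878)) = 1/((-7 - 50*(1 - 14/3)) - 2669120) = 1/((-7 - 50*(-11/3)) - 2669120) = 1/((-7 + 550/3) - 2669120) = 1/(529/3 - 2669120) = 1/(-8006831/3) = -3/8006831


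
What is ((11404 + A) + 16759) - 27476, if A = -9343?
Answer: -8656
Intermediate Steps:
((11404 + A) + 16759) - 27476 = ((11404 - 9343) + 16759) - 27476 = (2061 + 16759) - 27476 = 18820 - 27476 = -8656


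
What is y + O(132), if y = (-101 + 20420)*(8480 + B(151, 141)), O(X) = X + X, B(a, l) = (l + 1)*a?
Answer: 607985382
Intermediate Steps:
B(a, l) = a*(1 + l) (B(a, l) = (1 + l)*a = a*(1 + l))
O(X) = 2*X
y = 607985118 (y = (-101 + 20420)*(8480 + 151*(1 + 141)) = 20319*(8480 + 151*142) = 20319*(8480 + 21442) = 20319*29922 = 607985118)
y + O(132) = 607985118 + 2*132 = 607985118 + 264 = 607985382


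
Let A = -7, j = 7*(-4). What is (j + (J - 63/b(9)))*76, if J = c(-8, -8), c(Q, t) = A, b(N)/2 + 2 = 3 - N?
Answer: -9443/4 ≈ -2360.8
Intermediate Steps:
j = -28
b(N) = 2 - 2*N (b(N) = -4 + 2*(3 - N) = -4 + (6 - 2*N) = 2 - 2*N)
c(Q, t) = -7
J = -7
(j + (J - 63/b(9)))*76 = (-28 + (-7 - 63/(2 - 2*9)))*76 = (-28 + (-7 - 63/(2 - 18)))*76 = (-28 + (-7 - 63/(-16)))*76 = (-28 + (-7 - 63*(-1/16)))*76 = (-28 + (-7 + 63/16))*76 = (-28 - 49/16)*76 = -497/16*76 = -9443/4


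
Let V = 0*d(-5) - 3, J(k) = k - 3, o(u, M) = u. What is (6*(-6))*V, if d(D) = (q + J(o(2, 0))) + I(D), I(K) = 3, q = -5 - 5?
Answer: 108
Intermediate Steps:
q = -10
J(k) = -3 + k
d(D) = -8 (d(D) = (-10 + (-3 + 2)) + 3 = (-10 - 1) + 3 = -11 + 3 = -8)
V = -3 (V = 0*(-8) - 3 = 0 - 3 = -3)
(6*(-6))*V = (6*(-6))*(-3) = -36*(-3) = 108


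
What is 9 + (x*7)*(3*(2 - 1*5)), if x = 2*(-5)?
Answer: 639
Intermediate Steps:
x = -10
9 + (x*7)*(3*(2 - 1*5)) = 9 + (-10*7)*(3*(2 - 1*5)) = 9 - 210*(2 - 5) = 9 - 210*(-3) = 9 - 70*(-9) = 9 + 630 = 639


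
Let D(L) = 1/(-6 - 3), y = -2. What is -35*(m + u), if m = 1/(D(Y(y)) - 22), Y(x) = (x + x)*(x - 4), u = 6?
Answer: -41475/199 ≈ -208.42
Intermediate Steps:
Y(x) = 2*x*(-4 + x) (Y(x) = (2*x)*(-4 + x) = 2*x*(-4 + x))
D(L) = -1/9 (D(L) = 1/(-9) = -1/9)
m = -9/199 (m = 1/(-1/9 - 22) = 1/(-199/9) = -9/199 ≈ -0.045226)
-35*(m + u) = -35*(-9/199 + 6) = -35*1185/199 = -41475/199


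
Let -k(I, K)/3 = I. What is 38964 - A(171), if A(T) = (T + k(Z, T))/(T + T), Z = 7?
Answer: 2220923/57 ≈ 38964.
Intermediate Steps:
k(I, K) = -3*I
A(T) = (-21 + T)/(2*T) (A(T) = (T - 3*7)/(T + T) = (T - 21)/((2*T)) = (-21 + T)*(1/(2*T)) = (-21 + T)/(2*T))
38964 - A(171) = 38964 - (-21 + 171)/(2*171) = 38964 - 150/(2*171) = 38964 - 1*25/57 = 38964 - 25/57 = 2220923/57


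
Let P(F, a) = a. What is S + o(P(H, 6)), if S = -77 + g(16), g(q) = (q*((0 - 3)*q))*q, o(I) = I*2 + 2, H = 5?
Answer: -12351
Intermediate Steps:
o(I) = 2 + 2*I (o(I) = 2*I + 2 = 2 + 2*I)
g(q) = -3*q³ (g(q) = (q*(-3*q))*q = (-3*q²)*q = -3*q³)
S = -12365 (S = -77 - 3*16³ = -77 - 3*4096 = -77 - 12288 = -12365)
S + o(P(H, 6)) = -12365 + (2 + 2*6) = -12365 + (2 + 12) = -12365 + 14 = -12351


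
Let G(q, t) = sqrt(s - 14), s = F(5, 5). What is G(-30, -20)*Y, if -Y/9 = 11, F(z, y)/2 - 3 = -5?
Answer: -297*I*sqrt(2) ≈ -420.02*I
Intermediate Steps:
F(z, y) = -4 (F(z, y) = 6 + 2*(-5) = 6 - 10 = -4)
s = -4
G(q, t) = 3*I*sqrt(2) (G(q, t) = sqrt(-4 - 14) = sqrt(-18) = 3*I*sqrt(2))
Y = -99 (Y = -9*11 = -99)
G(-30, -20)*Y = (3*I*sqrt(2))*(-99) = -297*I*sqrt(2)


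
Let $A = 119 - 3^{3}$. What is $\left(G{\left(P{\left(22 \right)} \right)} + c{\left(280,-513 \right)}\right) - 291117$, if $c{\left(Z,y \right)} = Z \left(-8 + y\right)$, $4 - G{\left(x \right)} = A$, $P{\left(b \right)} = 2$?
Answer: $-437085$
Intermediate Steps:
$A = 92$ ($A = 119 - 27 = 92$)
$G{\left(x \right)} = -88$ ($G{\left(x \right)} = 4 - 92 = -88$)
$\left(G{\left(P{\left(22 \right)} \right)} + c{\left(280,-513 \right)}\right) - 291117 = \left(-88 + 280 \left(-8 - 513\right)\right) - 291117 = \left(-88 + 280 \left(-521\right)\right) - 291117 = \left(-88 - 145880\right) - 291117 = -145968 - 291117 = -437085$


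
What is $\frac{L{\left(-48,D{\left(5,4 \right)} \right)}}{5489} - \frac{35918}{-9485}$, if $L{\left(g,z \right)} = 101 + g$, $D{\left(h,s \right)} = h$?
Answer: $\frac{197656607}{52063165} \approx 3.7965$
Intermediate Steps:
$\frac{L{\left(-48,D{\left(5,4 \right)} \right)}}{5489} - \frac{35918}{-9485} = \frac{101 - 48}{5489} - \frac{35918}{-9485} = 53 \cdot \frac{1}{5489} - - \frac{35918}{9485} = \frac{53}{5489} + \frac{35918}{9485} = \frac{197656607}{52063165}$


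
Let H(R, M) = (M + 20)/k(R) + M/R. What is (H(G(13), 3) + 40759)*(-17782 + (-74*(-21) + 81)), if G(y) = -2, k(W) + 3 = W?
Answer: -6580370763/10 ≈ -6.5804e+8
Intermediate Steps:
k(W) = -3 + W
H(R, M) = M/R + (20 + M)/(-3 + R) (H(R, M) = (M + 20)/(-3 + R) + M/R = (20 + M)/(-3 + R) + M/R = M/R + (20 + M)/(-3 + R))
(H(G(13), 3) + 40759)*(-17782 + (-74*(-21) + 81)) = ((3*(-3 - 2) - 2*(20 + 3))/((-2)*(-3 - 2)) + 40759)*(-17782 + (-74*(-21) + 81)) = (-1/2*(3*(-5) - 2*23)/(-5) + 40759)*(-17782 + (1554 + 81)) = (-1/2*(-1/5)*(-15 - 46) + 40759)*(-17782 + 1635) = (-1/2*(-1/5)*(-61) + 40759)*(-16147) = (-61/10 + 40759)*(-16147) = (407529/10)*(-16147) = -6580370763/10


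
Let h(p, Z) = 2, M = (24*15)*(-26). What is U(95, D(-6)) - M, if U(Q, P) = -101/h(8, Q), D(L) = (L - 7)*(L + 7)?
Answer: 18619/2 ≈ 9309.5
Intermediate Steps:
M = -9360 (M = 360*(-26) = -9360)
D(L) = (-7 + L)*(7 + L)
U(Q, P) = -101/2
U(95, D(-6)) - M = -101/2 - 1*(-9360) = -101/2 + 9360 = 18619/2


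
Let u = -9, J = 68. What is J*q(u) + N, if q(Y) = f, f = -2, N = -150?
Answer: -286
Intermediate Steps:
q(Y) = -2
J*q(u) + N = 68*(-2) - 150 = -136 - 150 = -286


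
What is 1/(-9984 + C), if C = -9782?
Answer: -1/19766 ≈ -5.0592e-5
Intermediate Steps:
1/(-9984 + C) = 1/(-9984 - 9782) = 1/(-19766) = -1/19766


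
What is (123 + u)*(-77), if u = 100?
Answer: -17171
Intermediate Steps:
(123 + u)*(-77) = (123 + 100)*(-77) = 223*(-77) = -17171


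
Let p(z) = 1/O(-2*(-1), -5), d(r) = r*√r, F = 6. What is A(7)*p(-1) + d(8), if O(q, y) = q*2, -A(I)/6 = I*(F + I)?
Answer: -273/2 + 16*√2 ≈ -113.87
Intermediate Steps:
d(r) = r^(3/2)
A(I) = -6*I*(6 + I)
O(q, y) = 2*q
p(z) = ¼ (p(z) = 1/(2*(-2*(-1))) = 1/(2*2) = 1/4 = ¼)
A(7)*p(-1) + d(8) = -6*7*(6 + 7)*(¼) + 8^(3/2) = -6*7*13*(¼) + 16*√2 = -546*¼ + 16*√2 = -273/2 + 16*√2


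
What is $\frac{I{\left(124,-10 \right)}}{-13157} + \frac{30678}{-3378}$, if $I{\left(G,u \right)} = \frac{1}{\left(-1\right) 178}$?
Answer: $- \frac{11974369335}{1318515598} \approx -9.0817$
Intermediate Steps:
$I{\left(G,u \right)} = - \frac{1}{178}$ ($I{\left(G,u \right)} = \frac{1}{-178} = - \frac{1}{178}$)
$\frac{I{\left(124,-10 \right)}}{-13157} + \frac{30678}{-3378} = - \frac{1}{178 \left(-13157\right)} + \frac{30678}{-3378} = \left(- \frac{1}{178}\right) \left(- \frac{1}{13157}\right) + 30678 \left(- \frac{1}{3378}\right) = \frac{1}{2341946} - \frac{5113}{563} = - \frac{11974369335}{1318515598}$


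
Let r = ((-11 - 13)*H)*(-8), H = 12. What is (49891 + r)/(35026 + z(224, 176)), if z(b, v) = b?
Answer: 10439/7050 ≈ 1.4807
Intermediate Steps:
r = 2304 (r = ((-11 - 13)*12)*(-8) = -24*12*(-8) = -288*(-8) = 2304)
(49891 + r)/(35026 + z(224, 176)) = (49891 + 2304)/(35026 + 224) = 52195/35250 = 52195*(1/35250) = 10439/7050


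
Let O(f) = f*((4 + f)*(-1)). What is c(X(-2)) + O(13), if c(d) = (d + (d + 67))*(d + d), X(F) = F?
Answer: -473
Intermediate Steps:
O(f) = f*(-4 - f)
c(d) = 2*d*(67 + 2*d) (c(d) = (d + (67 + d))*(2*d) = (67 + 2*d)*(2*d) = 2*d*(67 + 2*d))
c(X(-2)) + O(13) = 2*(-2)*(67 + 2*(-2)) - 1*13*(4 + 13) = 2*(-2)*(67 - 4) - 1*13*17 = 2*(-2)*63 - 221 = -252 - 221 = -473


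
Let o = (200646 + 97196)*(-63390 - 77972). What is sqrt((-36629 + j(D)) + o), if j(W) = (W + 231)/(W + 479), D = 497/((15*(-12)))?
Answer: 2*I*sqrt(77348826603280311662)/85723 ≈ 2.0519e+5*I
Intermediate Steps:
D = -497/180 (D = 497/(-180) = 497*(-1/180) = -497/180 ≈ -2.7611)
j(W) = (231 + W)/(479 + W)
o = -42103540804 (o = 297842*(-141362) = -42103540804)
sqrt((-36629 + j(D)) + o) = sqrt((-36629 + (231 - 497/180)/(479 - 497/180)) - 42103540804) = sqrt((-36629 + (41083/180)/(85723/180)) - 42103540804) = sqrt((-36629 + (180/85723)*(41083/180)) - 42103540804) = sqrt((-36629 + 41083/85723) - 42103540804) = sqrt(-3139906684/85723 - 42103540804) = sqrt(-3609244968247976/85723) = 2*I*sqrt(77348826603280311662)/85723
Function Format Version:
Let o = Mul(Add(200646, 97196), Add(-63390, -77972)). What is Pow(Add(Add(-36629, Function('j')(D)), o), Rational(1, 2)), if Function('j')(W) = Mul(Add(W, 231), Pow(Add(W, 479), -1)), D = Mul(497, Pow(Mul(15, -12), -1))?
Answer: Mul(Rational(2, 85723), I, Pow(77348826603280311662, Rational(1, 2))) ≈ Mul(2.0519e+5, I)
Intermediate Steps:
D = Rational(-497, 180) (D = Mul(497, Pow(-180, -1)) = Mul(497, Rational(-1, 180)) = Rational(-497, 180) ≈ -2.7611)
Function('j')(W) = Mul(Pow(Add(479, W), -1), Add(231, W)) (Function('j')(W) = Mul(Add(231, W), Pow(Add(479, W), -1)) = Mul(Pow(Add(479, W), -1), Add(231, W)))
o = -42103540804 (o = Mul(297842, -141362) = -42103540804)
Pow(Add(Add(-36629, Function('j')(D)), o), Rational(1, 2)) = Pow(Add(Add(-36629, Mul(Pow(Add(479, Rational(-497, 180)), -1), Add(231, Rational(-497, 180)))), -42103540804), Rational(1, 2)) = Pow(Add(Add(-36629, Mul(Pow(Rational(85723, 180), -1), Rational(41083, 180))), -42103540804), Rational(1, 2)) = Pow(Add(Add(-36629, Mul(Rational(180, 85723), Rational(41083, 180))), -42103540804), Rational(1, 2)) = Pow(Add(Add(-36629, Rational(41083, 85723)), -42103540804), Rational(1, 2)) = Pow(Add(Rational(-3139906684, 85723), -42103540804), Rational(1, 2)) = Pow(Rational(-3609244968247976, 85723), Rational(1, 2)) = Mul(Rational(2, 85723), I, Pow(77348826603280311662, Rational(1, 2)))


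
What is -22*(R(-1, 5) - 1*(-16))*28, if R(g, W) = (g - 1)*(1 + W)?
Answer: -2464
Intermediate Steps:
R(g, W) = (1 + W)*(-1 + g) (R(g, W) = (-1 + g)*(1 + W) = (1 + W)*(-1 + g))
-22*(R(-1, 5) - 1*(-16))*28 = -22*((-1 - 1 - 1*5 + 5*(-1)) - 1*(-16))*28 = -22*((-1 - 1 - 5 - 5) + 16)*28 = -22*(-12 + 16)*28 = -88*28 = -22*112 = -2464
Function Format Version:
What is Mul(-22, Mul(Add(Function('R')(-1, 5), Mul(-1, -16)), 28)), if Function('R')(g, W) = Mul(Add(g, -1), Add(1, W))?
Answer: -2464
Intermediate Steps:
Function('R')(g, W) = Mul(Add(1, W), Add(-1, g)) (Function('R')(g, W) = Mul(Add(-1, g), Add(1, W)) = Mul(Add(1, W), Add(-1, g)))
Mul(-22, Mul(Add(Function('R')(-1, 5), Mul(-1, -16)), 28)) = Mul(-22, Mul(Add(Add(-1, -1, Mul(-1, 5), Mul(5, -1)), Mul(-1, -16)), 28)) = Mul(-22, Mul(Add(Add(-1, -1, -5, -5), 16), 28)) = Mul(-22, Mul(Add(-12, 16), 28)) = Mul(-22, Mul(4, 28)) = Mul(-22, 112) = -2464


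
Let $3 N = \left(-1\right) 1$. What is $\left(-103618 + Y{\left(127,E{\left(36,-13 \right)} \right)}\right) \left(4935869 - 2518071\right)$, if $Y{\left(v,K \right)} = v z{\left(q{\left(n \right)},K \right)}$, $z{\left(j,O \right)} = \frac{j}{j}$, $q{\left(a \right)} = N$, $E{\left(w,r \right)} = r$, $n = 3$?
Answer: $-250220332818$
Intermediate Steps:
$N = - \frac{1}{3}$ ($N = \frac{\left(-1\right) 1}{3} = \frac{1}{3} \left(-1\right) = - \frac{1}{3} \approx -0.33333$)
$q{\left(a \right)} = - \frac{1}{3}$
$z{\left(j,O \right)} = 1$
$Y{\left(v,K \right)} = v$ ($Y{\left(v,K \right)} = v 1 = v$)
$\left(-103618 + Y{\left(127,E{\left(36,-13 \right)} \right)}\right) \left(4935869 - 2518071\right) = \left(-103618 + 127\right) \left(4935869 - 2518071\right) = \left(-103491\right) 2417798 = -250220332818$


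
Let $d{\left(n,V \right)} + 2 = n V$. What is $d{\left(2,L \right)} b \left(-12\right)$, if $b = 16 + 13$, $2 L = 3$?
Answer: $-348$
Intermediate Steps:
$L = \frac{3}{2}$ ($L = \frac{1}{2} \cdot 3 = \frac{3}{2} \approx 1.5$)
$d{\left(n,V \right)} = -2 + V n$ ($d{\left(n,V \right)} = -2 + n V = -2 + V n$)
$b = 29$
$d{\left(2,L \right)} b \left(-12\right) = \left(-2 + \frac{3}{2} \cdot 2\right) 29 \left(-12\right) = \left(-2 + 3\right) 29 \left(-12\right) = 1 \cdot 29 \left(-12\right) = 29 \left(-12\right) = -348$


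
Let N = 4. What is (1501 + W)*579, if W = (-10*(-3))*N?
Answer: 938559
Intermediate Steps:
W = 120 (W = -10*(-3)*4 = 30*4 = 120)
(1501 + W)*579 = (1501 + 120)*579 = 1621*579 = 938559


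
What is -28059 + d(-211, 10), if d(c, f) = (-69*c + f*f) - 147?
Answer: -13547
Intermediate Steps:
d(c, f) = -147 + f² - 69*c (d(c, f) = (-69*c + f²) - 147 = (f² - 69*c) - 147 = -147 + f² - 69*c)
-28059 + d(-211, 10) = -28059 + (-147 + 10² - 69*(-211)) = -28059 + (-147 + 100 + 14559) = -28059 + 14512 = -13547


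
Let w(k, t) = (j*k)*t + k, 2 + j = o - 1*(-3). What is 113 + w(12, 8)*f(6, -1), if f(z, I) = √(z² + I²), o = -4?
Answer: 113 - 276*√37 ≈ -1565.8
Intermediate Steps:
j = -3 (j = -2 + (-4 - 1*(-3)) = -2 + (-4 + 3) = -2 - 1 = -3)
w(k, t) = k - 3*k*t (w(k, t) = (-3*k)*t + k = -3*k*t + k = k - 3*k*t)
f(z, I) = √(I² + z²)
113 + w(12, 8)*f(6, -1) = 113 + (12*(1 - 3*8))*√((-1)² + 6²) = 113 + (12*(1 - 24))*√(1 + 36) = 113 + (12*(-23))*√37 = 113 - 276*√37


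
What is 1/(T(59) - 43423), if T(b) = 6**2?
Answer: -1/43387 ≈ -2.3048e-5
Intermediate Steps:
T(b) = 36
1/(T(59) - 43423) = 1/(36 - 43423) = 1/(-43387) = -1/43387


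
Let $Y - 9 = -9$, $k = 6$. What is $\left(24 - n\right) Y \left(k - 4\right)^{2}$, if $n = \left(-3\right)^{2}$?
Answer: $0$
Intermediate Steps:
$n = 9$
$Y = 0$ ($Y = 9 - 9 = 0$)
$\left(24 - n\right) Y \left(k - 4\right)^{2} = \left(24 - 9\right) 0 \left(6 - 4\right)^{2} = \left(24 - 9\right) 0 \cdot 2^{2} = 15 \cdot 0 \cdot 4 = 0 \cdot 4 = 0$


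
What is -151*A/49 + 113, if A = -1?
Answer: 5688/49 ≈ 116.08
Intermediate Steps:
-151*A/49 + 113 = -(-151)/49 + 113 = -151*(-1/49) + 113 = 151/49 + 113 = 5688/49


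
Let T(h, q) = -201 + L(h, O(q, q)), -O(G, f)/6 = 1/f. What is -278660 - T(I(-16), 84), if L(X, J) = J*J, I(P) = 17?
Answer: -54577965/196 ≈ -2.7846e+5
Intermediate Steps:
O(G, f) = -6/f
L(X, J) = J**2
T(h, q) = -201 + 36/q**2 (T(h, q) = -201 + (-6/q)**2 = -201 + 36/q**2)
-278660 - T(I(-16), 84) = -278660 - (-201 + 36/84**2) = -278660 - (-201 + 36*(1/7056)) = -278660 - (-201 + 1/196) = -278660 - 1*(-39395/196) = -278660 + 39395/196 = -54577965/196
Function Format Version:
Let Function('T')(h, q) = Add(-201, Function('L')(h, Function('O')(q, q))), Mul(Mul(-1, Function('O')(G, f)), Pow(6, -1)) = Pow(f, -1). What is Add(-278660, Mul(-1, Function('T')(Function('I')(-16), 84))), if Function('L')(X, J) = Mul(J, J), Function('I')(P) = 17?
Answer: Rational(-54577965, 196) ≈ -2.7846e+5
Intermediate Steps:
Function('O')(G, f) = Mul(-6, Pow(f, -1))
Function('L')(X, J) = Pow(J, 2)
Function('T')(h, q) = Add(-201, Mul(36, Pow(q, -2))) (Function('T')(h, q) = Add(-201, Pow(Mul(-6, Pow(q, -1)), 2)) = Add(-201, Mul(36, Pow(q, -2))))
Add(-278660, Mul(-1, Function('T')(Function('I')(-16), 84))) = Add(-278660, Mul(-1, Add(-201, Mul(36, Pow(84, -2))))) = Add(-278660, Mul(-1, Add(-201, Mul(36, Rational(1, 7056))))) = Add(-278660, Mul(-1, Add(-201, Rational(1, 196)))) = Add(-278660, Mul(-1, Rational(-39395, 196))) = Add(-278660, Rational(39395, 196)) = Rational(-54577965, 196)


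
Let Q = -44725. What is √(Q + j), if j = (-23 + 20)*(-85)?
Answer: I*√44470 ≈ 210.88*I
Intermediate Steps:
j = 255 (j = -3*(-85) = 255)
√(Q + j) = √(-44725 + 255) = √(-44470) = I*√44470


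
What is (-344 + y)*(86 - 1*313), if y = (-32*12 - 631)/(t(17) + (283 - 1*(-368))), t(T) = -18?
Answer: 49660109/633 ≈ 78452.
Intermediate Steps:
y = -1015/633 (y = (-32*12 - 631)/(-18 + (283 - 1*(-368))) = (-384 - 631)/(-18 + (283 + 368)) = -1015/(-18 + 651) = -1015/633 ≈ -1.6035)
(-344 + y)*(86 - 1*313) = (-344 - 1015/633)*(86 - 1*313) = -218767*(86 - 313)/633 = -218767/633*(-227) = 49660109/633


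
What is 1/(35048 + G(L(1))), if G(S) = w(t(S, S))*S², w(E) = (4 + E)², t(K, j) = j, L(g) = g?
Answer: 1/35073 ≈ 2.8512e-5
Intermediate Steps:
G(S) = S²*(4 + S)² (G(S) = (4 + S)²*S² = S²*(4 + S)²)
1/(35048 + G(L(1))) = 1/(35048 + 1²*(4 + 1)²) = 1/(35048 + 1*5²) = 1/(35048 + 1*25) = 1/(35048 + 25) = 1/35073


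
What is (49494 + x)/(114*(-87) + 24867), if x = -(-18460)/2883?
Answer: 142709662/43097967 ≈ 3.3113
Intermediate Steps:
x = 18460/2883 (x = -(-18460)/2883 = -13*(-1420/2883) = 18460/2883 ≈ 6.4031)
(49494 + x)/(114*(-87) + 24867) = (49494 + 18460/2883)/(114*(-87) + 24867) = 142709662/(2883*(-9918 + 24867)) = (142709662/2883)/14949 = (142709662/2883)*(1/14949) = 142709662/43097967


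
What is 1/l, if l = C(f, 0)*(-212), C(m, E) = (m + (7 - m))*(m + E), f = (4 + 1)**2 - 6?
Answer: -1/28196 ≈ -3.5466e-5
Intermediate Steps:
f = 19 (f = 5**2 - 6 = 25 - 6 = 19)
C(m, E) = 7*E + 7*m (C(m, E) = 7*(E + m) = 7*E + 7*m)
l = -28196 (l = (7*0 + 7*19)*(-212) = (0 + 133)*(-212) = 133*(-212) = -28196)
1/l = 1/(-28196) = -1/28196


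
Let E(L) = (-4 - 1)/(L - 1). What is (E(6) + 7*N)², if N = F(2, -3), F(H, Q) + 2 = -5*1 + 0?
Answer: 2500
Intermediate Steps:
E(L) = -5/(-1 + L)
F(H, Q) = -7 (F(H, Q) = -2 + (-5*1 + 0) = -2 + (-5 + 0) = -2 - 5 = -7)
N = -7
(E(6) + 7*N)² = (-5/(-1 + 6) + 7*(-7))² = (-5/5 - 49)² = (-5*⅕ - 49)² = (-1 - 49)² = (-50)² = 2500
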